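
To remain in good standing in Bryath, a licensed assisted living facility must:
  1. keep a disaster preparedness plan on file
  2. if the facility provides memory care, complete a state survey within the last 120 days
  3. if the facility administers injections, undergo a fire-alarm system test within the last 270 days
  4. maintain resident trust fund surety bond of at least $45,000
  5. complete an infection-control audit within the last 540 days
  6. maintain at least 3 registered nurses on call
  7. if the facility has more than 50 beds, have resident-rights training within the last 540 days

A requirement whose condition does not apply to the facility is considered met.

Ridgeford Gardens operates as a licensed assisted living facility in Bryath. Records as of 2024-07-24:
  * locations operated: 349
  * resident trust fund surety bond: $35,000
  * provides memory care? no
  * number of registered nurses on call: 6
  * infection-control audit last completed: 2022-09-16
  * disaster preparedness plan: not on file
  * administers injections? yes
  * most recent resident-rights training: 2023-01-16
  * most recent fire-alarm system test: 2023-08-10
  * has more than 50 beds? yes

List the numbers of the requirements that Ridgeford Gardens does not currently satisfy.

1, 3, 4, 5, 7

1. disaster preparedness plan absent → not met
2. condition 'provides memory care' does not hold → requirement n/a → met
3. condition 'administers injections' holds; fire-alarm system test 349 days ago vs limit 270 → not met
4. resident trust fund surety bond $35,000 < $45,000 → not met
5. infection-control audit 677 days ago vs limit 540 → not met
6. registered nurses on call 6 ≥ 3 → met
7. condition 'has more than 50 beds' holds; resident-rights training 555 days ago vs limit 540 → not met
Not met: 1, 3, 4, 5, 7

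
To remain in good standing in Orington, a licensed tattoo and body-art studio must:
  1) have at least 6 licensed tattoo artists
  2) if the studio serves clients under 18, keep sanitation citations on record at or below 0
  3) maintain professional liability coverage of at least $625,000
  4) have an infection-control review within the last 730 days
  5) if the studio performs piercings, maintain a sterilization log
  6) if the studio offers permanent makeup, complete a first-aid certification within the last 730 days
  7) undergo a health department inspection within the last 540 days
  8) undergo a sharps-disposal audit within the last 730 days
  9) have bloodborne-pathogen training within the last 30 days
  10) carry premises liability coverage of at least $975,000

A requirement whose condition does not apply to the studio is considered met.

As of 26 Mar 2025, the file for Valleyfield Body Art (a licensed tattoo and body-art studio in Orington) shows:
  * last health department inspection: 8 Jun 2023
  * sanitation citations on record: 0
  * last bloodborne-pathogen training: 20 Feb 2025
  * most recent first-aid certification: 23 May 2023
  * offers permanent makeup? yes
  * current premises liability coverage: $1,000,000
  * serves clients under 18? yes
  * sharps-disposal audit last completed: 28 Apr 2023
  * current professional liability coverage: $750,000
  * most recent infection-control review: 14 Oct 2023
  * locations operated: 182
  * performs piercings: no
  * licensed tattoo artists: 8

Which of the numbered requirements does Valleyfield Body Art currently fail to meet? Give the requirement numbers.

7, 9

1. licensed tattoo artists 8 ≥ 6 → met
2. condition 'serves clients under 18' holds; sanitation citations on record 0 ≤ 0 → met
3. professional liability coverage $750,000 ≥ $625,000 → met
4. infection-control review 529 days ago vs limit 730 → met
5. condition 'performs piercings' does not hold → requirement n/a → met
6. condition 'offers permanent makeup' holds; first-aid certification 673 days ago vs limit 730 → met
7. health department inspection 657 days ago vs limit 540 → not met
8. sharps-disposal audit 698 days ago vs limit 730 → met
9. bloodborne-pathogen training 34 days ago vs limit 30 → not met
10. premises liability coverage $1,000,000 ≥ $975,000 → met
Not met: 7, 9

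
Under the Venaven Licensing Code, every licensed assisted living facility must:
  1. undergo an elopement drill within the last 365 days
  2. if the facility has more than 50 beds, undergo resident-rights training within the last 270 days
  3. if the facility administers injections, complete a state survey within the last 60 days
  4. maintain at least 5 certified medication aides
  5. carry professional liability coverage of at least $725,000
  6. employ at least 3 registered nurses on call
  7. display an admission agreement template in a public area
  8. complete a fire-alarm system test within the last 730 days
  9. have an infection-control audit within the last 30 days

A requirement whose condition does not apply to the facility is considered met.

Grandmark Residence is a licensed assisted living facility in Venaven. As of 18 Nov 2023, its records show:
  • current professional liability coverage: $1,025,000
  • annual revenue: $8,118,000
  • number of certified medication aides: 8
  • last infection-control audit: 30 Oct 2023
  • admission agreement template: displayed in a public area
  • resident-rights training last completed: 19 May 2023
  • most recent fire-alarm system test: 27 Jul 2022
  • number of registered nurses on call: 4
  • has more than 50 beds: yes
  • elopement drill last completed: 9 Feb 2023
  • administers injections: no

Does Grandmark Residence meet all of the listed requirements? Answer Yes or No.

Yes

1. elopement drill 282 days ago vs limit 365 → met
2. condition 'has more than 50 beds' holds; resident-rights training 183 days ago vs limit 270 → met
3. condition 'administers injections' does not hold → requirement n/a → met
4. certified medication aides 8 ≥ 5 → met
5. professional liability coverage $1,025,000 ≥ $725,000 → met
6. registered nurses on call 4 ≥ 3 → met
7. admission agreement template present → met
8. fire-alarm system test 479 days ago vs limit 730 → met
9. infection-control audit 19 days ago vs limit 30 → met
All met.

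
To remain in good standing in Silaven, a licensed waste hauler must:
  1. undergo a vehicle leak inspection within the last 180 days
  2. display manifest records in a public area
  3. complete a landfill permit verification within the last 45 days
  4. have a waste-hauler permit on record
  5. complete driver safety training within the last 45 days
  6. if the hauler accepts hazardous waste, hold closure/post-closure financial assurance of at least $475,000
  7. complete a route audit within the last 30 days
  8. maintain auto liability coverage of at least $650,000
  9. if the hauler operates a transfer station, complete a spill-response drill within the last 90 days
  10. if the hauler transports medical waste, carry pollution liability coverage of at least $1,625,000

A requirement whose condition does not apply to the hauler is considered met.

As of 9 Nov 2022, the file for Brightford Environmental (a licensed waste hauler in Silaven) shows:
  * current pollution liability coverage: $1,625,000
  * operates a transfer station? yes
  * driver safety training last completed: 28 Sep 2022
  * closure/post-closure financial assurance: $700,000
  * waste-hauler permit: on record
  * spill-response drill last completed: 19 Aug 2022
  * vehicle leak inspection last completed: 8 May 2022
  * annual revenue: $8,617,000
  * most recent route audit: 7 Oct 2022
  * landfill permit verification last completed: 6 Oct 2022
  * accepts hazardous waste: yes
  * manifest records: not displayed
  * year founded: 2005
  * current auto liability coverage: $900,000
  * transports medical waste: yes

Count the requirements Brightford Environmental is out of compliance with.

1. vehicle leak inspection 185 days ago vs limit 180 → not met
2. manifest records absent → not met
3. landfill permit verification 34 days ago vs limit 45 → met
4. waste-hauler permit present → met
5. driver safety training 42 days ago vs limit 45 → met
6. condition 'accepts hazardous waste' holds; closure/post-closure financial assurance $700,000 ≥ $475,000 → met
7. route audit 33 days ago vs limit 30 → not met
8. auto liability coverage $900,000 ≥ $650,000 → met
9. condition 'operates a transfer station' holds; spill-response drill 82 days ago vs limit 90 → met
10. condition 'transports medical waste' holds; pollution liability coverage $1,625,000 ≥ $1,625,000 → met
Not met: 3 of 10

3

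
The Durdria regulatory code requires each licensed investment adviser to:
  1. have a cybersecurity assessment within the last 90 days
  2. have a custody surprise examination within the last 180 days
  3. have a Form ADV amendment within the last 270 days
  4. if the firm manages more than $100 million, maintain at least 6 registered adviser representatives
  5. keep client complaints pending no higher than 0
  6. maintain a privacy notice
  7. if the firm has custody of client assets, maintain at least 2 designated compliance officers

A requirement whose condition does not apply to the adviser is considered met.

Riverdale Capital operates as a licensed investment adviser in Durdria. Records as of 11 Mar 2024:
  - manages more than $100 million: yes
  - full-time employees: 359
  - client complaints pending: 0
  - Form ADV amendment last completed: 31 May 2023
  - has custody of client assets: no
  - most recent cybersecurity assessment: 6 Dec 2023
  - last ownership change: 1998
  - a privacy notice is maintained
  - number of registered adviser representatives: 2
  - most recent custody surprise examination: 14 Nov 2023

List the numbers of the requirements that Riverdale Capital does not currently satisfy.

1, 3, 4

1. cybersecurity assessment 96 days ago vs limit 90 → not met
2. custody surprise examination 118 days ago vs limit 180 → met
3. Form ADV amendment 285 days ago vs limit 270 → not met
4. condition 'manages more than $100 million' holds; registered adviser representatives 2 < 6 → not met
5. client complaints pending 0 ≤ 0 → met
6. privacy notice present → met
7. condition 'has custody of client assets' does not hold → requirement n/a → met
Not met: 1, 3, 4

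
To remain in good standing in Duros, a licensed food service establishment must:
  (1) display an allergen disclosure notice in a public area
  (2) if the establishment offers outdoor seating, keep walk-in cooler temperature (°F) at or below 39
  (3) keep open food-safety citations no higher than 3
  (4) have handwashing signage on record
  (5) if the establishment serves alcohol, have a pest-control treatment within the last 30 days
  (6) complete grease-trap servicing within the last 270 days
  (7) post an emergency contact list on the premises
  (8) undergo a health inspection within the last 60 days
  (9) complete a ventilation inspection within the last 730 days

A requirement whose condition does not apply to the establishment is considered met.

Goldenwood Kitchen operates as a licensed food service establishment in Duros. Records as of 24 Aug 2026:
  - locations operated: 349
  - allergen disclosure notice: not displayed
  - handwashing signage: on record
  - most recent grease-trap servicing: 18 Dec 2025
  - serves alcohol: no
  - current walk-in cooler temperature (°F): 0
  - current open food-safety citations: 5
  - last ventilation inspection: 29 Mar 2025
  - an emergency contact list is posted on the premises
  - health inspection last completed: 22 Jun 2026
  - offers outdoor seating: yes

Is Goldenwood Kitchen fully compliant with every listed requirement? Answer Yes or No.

1. allergen disclosure notice absent → not met
2. condition 'offers outdoor seating' holds; walk-in cooler temperature (°F) 0 ≤ 39 → met
3. open food-safety citations 5 > 3 → not met
4. handwashing signage present → met
5. condition 'serves alcohol' does not hold → requirement n/a → met
6. grease-trap servicing 249 days ago vs limit 270 → met
7. emergency contact list present → met
8. health inspection 63 days ago vs limit 60 → not met
9. ventilation inspection 513 days ago vs limit 730 → met
Not met: 1, 3, 8

No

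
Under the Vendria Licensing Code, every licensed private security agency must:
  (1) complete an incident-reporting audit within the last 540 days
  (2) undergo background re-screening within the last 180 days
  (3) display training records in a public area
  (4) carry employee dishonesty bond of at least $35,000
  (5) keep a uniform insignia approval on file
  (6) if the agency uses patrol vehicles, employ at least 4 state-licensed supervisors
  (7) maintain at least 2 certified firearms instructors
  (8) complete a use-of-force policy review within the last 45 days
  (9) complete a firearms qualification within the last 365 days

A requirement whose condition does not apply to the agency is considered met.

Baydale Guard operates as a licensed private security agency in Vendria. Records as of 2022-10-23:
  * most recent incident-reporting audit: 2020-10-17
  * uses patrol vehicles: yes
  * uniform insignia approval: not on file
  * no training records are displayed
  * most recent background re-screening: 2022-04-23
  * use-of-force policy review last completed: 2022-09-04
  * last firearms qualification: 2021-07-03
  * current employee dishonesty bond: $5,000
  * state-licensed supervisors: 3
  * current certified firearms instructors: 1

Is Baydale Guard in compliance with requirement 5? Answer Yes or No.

No

5. uniform insignia approval absent → not met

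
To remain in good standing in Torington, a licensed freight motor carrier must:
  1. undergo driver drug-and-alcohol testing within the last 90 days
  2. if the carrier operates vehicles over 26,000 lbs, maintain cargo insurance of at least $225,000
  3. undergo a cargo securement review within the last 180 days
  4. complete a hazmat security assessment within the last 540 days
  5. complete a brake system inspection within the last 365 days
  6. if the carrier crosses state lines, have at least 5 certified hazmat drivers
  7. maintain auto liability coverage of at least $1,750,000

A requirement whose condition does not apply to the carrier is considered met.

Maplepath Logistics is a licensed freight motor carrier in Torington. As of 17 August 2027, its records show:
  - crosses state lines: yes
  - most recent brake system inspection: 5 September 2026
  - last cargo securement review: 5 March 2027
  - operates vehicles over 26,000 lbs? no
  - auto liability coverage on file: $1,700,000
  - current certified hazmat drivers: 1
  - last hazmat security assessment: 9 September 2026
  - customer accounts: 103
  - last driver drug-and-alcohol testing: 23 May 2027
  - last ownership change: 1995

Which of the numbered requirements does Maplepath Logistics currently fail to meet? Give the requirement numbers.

6, 7

1. driver drug-and-alcohol testing 86 days ago vs limit 90 → met
2. condition 'operates vehicles over 26,000 lbs' does not hold → requirement n/a → met
3. cargo securement review 165 days ago vs limit 180 → met
4. hazmat security assessment 342 days ago vs limit 540 → met
5. brake system inspection 346 days ago vs limit 365 → met
6. condition 'crosses state lines' holds; certified hazmat drivers 1 < 5 → not met
7. auto liability coverage $1,700,000 < $1,750,000 → not met
Not met: 6, 7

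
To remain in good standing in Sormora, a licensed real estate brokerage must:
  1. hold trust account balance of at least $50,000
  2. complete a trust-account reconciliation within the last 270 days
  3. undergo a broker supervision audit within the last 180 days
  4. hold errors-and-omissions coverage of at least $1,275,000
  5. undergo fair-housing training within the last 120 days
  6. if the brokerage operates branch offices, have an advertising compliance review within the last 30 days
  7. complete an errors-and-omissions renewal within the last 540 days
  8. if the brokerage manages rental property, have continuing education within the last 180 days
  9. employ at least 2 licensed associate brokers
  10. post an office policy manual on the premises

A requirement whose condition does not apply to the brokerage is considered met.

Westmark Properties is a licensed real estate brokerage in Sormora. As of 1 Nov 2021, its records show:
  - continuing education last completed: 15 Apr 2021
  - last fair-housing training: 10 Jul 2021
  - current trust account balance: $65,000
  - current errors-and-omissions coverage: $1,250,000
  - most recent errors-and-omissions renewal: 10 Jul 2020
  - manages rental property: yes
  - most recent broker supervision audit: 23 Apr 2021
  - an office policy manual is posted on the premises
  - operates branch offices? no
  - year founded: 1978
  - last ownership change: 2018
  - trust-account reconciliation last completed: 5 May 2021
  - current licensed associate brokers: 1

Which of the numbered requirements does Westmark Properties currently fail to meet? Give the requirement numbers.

1. trust account balance $65,000 ≥ $50,000 → met
2. trust-account reconciliation 180 days ago vs limit 270 → met
3. broker supervision audit 192 days ago vs limit 180 → not met
4. errors-and-omissions coverage $1,250,000 < $1,275,000 → not met
5. fair-housing training 114 days ago vs limit 120 → met
6. condition 'operates branch offices' does not hold → requirement n/a → met
7. errors-and-omissions renewal 479 days ago vs limit 540 → met
8. condition 'manages rental property' holds; continuing education 200 days ago vs limit 180 → not met
9. licensed associate brokers 1 < 2 → not met
10. office policy manual present → met
Not met: 3, 4, 8, 9

3, 4, 8, 9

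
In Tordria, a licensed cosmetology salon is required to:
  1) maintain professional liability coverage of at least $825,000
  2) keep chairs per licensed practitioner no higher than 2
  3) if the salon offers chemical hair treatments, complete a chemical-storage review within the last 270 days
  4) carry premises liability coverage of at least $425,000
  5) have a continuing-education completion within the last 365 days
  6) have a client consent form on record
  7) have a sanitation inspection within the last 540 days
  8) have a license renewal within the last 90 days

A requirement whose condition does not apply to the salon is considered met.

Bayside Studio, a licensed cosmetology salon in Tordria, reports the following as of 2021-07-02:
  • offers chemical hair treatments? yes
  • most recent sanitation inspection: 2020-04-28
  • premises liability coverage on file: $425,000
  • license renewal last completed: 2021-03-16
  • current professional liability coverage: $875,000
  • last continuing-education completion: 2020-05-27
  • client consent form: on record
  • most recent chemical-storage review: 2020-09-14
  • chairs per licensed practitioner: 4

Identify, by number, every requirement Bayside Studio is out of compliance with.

2, 3, 5, 8

1. professional liability coverage $875,000 ≥ $825,000 → met
2. chairs per licensed practitioner 4 > 2 → not met
3. condition 'offers chemical hair treatments' holds; chemical-storage review 291 days ago vs limit 270 → not met
4. premises liability coverage $425,000 ≥ $425,000 → met
5. continuing-education completion 401 days ago vs limit 365 → not met
6. client consent form present → met
7. sanitation inspection 430 days ago vs limit 540 → met
8. license renewal 108 days ago vs limit 90 → not met
Not met: 2, 3, 5, 8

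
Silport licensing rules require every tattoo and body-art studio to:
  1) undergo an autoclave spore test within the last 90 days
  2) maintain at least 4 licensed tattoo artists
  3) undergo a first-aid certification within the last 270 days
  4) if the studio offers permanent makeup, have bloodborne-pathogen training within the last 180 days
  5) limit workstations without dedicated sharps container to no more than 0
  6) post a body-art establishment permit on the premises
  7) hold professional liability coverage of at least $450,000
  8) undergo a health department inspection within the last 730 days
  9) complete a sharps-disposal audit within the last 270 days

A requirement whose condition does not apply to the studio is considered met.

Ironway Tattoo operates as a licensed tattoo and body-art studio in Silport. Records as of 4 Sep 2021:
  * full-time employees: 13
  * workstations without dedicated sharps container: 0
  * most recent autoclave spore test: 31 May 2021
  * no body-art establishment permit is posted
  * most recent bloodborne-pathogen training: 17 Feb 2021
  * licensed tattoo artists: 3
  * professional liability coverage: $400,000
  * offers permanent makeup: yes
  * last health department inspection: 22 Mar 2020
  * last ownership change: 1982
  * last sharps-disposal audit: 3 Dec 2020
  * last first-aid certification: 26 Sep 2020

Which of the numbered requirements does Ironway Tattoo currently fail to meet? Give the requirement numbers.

1. autoclave spore test 96 days ago vs limit 90 → not met
2. licensed tattoo artists 3 < 4 → not met
3. first-aid certification 343 days ago vs limit 270 → not met
4. condition 'offers permanent makeup' holds; bloodborne-pathogen training 199 days ago vs limit 180 → not met
5. workstations without dedicated sharps container 0 ≤ 0 → met
6. body-art establishment permit absent → not met
7. professional liability coverage $400,000 < $450,000 → not met
8. health department inspection 531 days ago vs limit 730 → met
9. sharps-disposal audit 275 days ago vs limit 270 → not met
Not met: 1, 2, 3, 4, 6, 7, 9

1, 2, 3, 4, 6, 7, 9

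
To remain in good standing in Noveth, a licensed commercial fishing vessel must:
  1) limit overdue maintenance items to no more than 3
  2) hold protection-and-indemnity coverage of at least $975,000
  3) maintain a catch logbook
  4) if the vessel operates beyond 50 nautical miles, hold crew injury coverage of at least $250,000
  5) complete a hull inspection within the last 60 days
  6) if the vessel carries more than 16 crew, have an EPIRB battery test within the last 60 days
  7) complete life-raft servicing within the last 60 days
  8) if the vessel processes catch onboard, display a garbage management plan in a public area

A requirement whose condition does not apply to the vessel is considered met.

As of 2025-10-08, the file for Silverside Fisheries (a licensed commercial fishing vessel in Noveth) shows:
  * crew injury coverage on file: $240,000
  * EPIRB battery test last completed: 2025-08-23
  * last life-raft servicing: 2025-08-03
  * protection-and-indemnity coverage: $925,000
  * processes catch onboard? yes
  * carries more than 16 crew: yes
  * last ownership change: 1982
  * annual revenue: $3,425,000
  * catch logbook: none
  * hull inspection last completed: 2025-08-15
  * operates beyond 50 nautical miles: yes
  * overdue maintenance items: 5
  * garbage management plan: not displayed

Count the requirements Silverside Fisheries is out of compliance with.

6

1. overdue maintenance items 5 > 3 → not met
2. protection-and-indemnity coverage $925,000 < $975,000 → not met
3. catch logbook absent → not met
4. condition 'operates beyond 50 nautical miles' holds; crew injury coverage $240,000 < $250,000 → not met
5. hull inspection 54 days ago vs limit 60 → met
6. condition 'carries more than 16 crew' holds; EPIRB battery test 46 days ago vs limit 60 → met
7. life-raft servicing 66 days ago vs limit 60 → not met
8. condition 'processes catch onboard' holds; garbage management plan absent → not met
Not met: 6 of 8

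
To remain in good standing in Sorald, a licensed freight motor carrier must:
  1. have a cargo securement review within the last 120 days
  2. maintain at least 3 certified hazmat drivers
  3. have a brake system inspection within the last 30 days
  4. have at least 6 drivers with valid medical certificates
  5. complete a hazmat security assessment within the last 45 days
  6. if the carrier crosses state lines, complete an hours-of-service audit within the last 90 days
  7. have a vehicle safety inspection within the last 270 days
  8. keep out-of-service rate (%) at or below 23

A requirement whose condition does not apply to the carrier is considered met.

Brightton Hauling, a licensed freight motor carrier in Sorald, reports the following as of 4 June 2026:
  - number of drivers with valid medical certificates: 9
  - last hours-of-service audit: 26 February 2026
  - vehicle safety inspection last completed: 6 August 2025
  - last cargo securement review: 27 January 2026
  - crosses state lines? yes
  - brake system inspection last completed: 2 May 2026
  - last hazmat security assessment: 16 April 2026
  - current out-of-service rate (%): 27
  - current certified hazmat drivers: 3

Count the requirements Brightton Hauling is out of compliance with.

1. cargo securement review 128 days ago vs limit 120 → not met
2. certified hazmat drivers 3 ≥ 3 → met
3. brake system inspection 33 days ago vs limit 30 → not met
4. drivers with valid medical certificates 9 ≥ 6 → met
5. hazmat security assessment 49 days ago vs limit 45 → not met
6. condition 'crosses state lines' holds; hours-of-service audit 98 days ago vs limit 90 → not met
7. vehicle safety inspection 302 days ago vs limit 270 → not met
8. out-of-service rate (%) 27 > 23 → not met
Not met: 6 of 8

6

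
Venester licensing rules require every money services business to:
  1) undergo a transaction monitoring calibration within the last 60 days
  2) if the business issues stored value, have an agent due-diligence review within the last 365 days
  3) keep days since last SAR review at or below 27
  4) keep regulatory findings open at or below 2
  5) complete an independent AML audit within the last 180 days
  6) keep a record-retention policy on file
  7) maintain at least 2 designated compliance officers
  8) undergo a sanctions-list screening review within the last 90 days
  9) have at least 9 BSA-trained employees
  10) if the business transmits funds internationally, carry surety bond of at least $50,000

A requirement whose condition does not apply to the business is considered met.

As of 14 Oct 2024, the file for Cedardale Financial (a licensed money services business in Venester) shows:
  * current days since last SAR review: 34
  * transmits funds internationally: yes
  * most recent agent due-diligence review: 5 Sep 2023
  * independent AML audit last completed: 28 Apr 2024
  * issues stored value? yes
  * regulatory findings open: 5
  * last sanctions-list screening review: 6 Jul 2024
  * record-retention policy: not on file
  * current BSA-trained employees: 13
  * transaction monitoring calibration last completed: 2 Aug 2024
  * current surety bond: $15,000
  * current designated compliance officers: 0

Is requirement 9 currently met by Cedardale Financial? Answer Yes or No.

9. BSA-trained employees 13 ≥ 9 → met

Yes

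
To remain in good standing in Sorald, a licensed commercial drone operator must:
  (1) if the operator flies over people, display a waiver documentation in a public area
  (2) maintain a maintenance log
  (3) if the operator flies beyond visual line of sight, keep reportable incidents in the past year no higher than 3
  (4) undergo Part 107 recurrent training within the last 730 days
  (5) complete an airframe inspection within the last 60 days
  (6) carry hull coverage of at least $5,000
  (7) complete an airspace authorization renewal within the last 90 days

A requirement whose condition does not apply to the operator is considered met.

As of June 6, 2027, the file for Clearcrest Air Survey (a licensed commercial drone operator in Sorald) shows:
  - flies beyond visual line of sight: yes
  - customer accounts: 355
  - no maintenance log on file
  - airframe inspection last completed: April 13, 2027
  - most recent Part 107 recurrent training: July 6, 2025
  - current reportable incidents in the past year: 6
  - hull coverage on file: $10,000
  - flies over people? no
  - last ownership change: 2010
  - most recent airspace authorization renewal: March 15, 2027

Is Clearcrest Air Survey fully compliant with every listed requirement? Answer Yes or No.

1. condition 'flies over people' does not hold → requirement n/a → met
2. maintenance log absent → not met
3. condition 'flies beyond visual line of sight' holds; reportable incidents in the past year 6 > 3 → not met
4. Part 107 recurrent training 700 days ago vs limit 730 → met
5. airframe inspection 54 days ago vs limit 60 → met
6. hull coverage $10,000 ≥ $5,000 → met
7. airspace authorization renewal 83 days ago vs limit 90 → met
Not met: 2, 3

No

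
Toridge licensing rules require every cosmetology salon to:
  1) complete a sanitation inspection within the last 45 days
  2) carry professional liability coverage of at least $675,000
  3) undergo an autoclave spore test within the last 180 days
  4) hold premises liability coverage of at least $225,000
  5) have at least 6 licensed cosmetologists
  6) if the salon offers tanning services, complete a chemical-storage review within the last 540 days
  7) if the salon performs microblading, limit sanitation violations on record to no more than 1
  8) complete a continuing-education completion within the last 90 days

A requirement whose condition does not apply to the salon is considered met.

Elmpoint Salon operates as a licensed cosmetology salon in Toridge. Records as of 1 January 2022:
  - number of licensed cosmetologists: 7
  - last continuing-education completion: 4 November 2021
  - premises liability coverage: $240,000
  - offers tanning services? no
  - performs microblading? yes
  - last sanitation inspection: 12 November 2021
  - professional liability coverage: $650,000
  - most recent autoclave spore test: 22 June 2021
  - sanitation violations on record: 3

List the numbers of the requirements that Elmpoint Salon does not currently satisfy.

1. sanitation inspection 50 days ago vs limit 45 → not met
2. professional liability coverage $650,000 < $675,000 → not met
3. autoclave spore test 193 days ago vs limit 180 → not met
4. premises liability coverage $240,000 ≥ $225,000 → met
5. licensed cosmetologists 7 ≥ 6 → met
6. condition 'offers tanning services' does not hold → requirement n/a → met
7. condition 'performs microblading' holds; sanitation violations on record 3 > 1 → not met
8. continuing-education completion 58 days ago vs limit 90 → met
Not met: 1, 2, 3, 7

1, 2, 3, 7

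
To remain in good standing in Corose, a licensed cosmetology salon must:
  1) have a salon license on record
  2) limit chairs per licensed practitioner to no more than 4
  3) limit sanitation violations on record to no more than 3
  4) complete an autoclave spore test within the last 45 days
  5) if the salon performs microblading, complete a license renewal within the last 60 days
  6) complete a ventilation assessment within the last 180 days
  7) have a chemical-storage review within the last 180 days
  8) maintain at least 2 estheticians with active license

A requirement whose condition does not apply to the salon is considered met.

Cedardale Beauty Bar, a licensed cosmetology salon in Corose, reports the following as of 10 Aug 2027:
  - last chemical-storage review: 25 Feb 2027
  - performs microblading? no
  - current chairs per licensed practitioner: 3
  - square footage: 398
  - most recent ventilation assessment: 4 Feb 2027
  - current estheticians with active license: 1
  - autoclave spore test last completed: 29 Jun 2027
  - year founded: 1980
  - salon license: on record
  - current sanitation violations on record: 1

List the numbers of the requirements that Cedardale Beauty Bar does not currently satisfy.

6, 8

1. salon license present → met
2. chairs per licensed practitioner 3 ≤ 4 → met
3. sanitation violations on record 1 ≤ 3 → met
4. autoclave spore test 42 days ago vs limit 45 → met
5. condition 'performs microblading' does not hold → requirement n/a → met
6. ventilation assessment 187 days ago vs limit 180 → not met
7. chemical-storage review 166 days ago vs limit 180 → met
8. estheticians with active license 1 < 2 → not met
Not met: 6, 8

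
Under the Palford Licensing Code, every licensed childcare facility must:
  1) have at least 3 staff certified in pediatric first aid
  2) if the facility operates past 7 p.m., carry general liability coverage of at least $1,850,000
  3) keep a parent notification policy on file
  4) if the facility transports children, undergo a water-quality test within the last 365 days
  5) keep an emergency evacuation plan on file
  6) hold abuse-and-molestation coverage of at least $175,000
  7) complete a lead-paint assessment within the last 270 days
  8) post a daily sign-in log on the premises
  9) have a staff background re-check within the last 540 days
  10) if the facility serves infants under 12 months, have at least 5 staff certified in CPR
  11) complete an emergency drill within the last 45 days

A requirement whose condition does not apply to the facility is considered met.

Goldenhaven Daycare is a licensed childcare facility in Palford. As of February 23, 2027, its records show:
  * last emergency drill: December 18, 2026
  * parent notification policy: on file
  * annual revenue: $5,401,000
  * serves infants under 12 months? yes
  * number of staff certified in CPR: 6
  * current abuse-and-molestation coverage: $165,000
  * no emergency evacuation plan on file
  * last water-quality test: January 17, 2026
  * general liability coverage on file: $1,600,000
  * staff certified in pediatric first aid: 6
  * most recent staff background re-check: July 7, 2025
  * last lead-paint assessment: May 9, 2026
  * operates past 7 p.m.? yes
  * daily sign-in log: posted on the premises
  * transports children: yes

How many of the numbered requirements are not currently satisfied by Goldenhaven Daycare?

7

1. staff certified in pediatric first aid 6 ≥ 3 → met
2. condition 'operates past 7 p.m.' holds; general liability coverage $1,600,000 < $1,850,000 → not met
3. parent notification policy present → met
4. condition 'transports children' holds; water-quality test 402 days ago vs limit 365 → not met
5. emergency evacuation plan absent → not met
6. abuse-and-molestation coverage $165,000 < $175,000 → not met
7. lead-paint assessment 290 days ago vs limit 270 → not met
8. daily sign-in log present → met
9. staff background re-check 596 days ago vs limit 540 → not met
10. condition 'serves infants under 12 months' holds; staff certified in CPR 6 ≥ 5 → met
11. emergency drill 67 days ago vs limit 45 → not met
Not met: 7 of 11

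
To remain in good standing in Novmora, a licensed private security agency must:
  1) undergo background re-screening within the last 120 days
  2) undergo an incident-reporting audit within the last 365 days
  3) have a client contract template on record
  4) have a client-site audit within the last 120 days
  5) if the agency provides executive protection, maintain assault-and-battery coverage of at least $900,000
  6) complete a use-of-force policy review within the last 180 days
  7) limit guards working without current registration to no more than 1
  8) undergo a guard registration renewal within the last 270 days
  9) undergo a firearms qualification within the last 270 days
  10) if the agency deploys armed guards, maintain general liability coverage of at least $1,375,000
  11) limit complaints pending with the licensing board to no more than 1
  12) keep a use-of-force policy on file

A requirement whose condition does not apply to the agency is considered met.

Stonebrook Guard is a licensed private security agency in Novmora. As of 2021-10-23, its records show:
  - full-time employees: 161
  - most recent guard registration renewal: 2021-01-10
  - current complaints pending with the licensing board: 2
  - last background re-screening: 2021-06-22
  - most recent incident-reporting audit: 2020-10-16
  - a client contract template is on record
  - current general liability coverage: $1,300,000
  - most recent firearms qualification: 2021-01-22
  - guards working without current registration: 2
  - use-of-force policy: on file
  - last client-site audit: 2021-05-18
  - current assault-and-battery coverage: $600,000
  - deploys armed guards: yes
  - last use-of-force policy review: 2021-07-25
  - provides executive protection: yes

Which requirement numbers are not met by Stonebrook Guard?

1, 2, 4, 5, 7, 8, 9, 10, 11

1. background re-screening 123 days ago vs limit 120 → not met
2. incident-reporting audit 372 days ago vs limit 365 → not met
3. client contract template present → met
4. client-site audit 158 days ago vs limit 120 → not met
5. condition 'provides executive protection' holds; assault-and-battery coverage $600,000 < $900,000 → not met
6. use-of-force policy review 90 days ago vs limit 180 → met
7. guards working without current registration 2 > 1 → not met
8. guard registration renewal 286 days ago vs limit 270 → not met
9. firearms qualification 274 days ago vs limit 270 → not met
10. condition 'deploys armed guards' holds; general liability coverage $1,300,000 < $1,375,000 → not met
11. complaints pending with the licensing board 2 > 1 → not met
12. use-of-force policy present → met
Not met: 1, 2, 4, 5, 7, 8, 9, 10, 11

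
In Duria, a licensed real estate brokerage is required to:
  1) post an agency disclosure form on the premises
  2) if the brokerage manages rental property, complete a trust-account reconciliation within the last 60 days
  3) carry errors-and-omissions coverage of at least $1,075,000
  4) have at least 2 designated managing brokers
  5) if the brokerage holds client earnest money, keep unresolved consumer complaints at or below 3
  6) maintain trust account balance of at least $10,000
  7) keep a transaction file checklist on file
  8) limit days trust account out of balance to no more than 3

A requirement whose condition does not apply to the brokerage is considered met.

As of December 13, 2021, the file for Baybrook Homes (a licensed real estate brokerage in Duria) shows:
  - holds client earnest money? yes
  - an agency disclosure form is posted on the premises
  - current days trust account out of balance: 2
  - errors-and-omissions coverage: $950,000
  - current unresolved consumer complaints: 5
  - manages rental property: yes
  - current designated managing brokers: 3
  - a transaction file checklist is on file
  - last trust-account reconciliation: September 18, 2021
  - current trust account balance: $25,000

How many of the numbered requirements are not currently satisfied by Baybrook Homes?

3

1. agency disclosure form present → met
2. condition 'manages rental property' holds; trust-account reconciliation 86 days ago vs limit 60 → not met
3. errors-and-omissions coverage $950,000 < $1,075,000 → not met
4. designated managing brokers 3 ≥ 2 → met
5. condition 'holds client earnest money' holds; unresolved consumer complaints 5 > 3 → not met
6. trust account balance $25,000 ≥ $10,000 → met
7. transaction file checklist present → met
8. days trust account out of balance 2 ≤ 3 → met
Not met: 3 of 8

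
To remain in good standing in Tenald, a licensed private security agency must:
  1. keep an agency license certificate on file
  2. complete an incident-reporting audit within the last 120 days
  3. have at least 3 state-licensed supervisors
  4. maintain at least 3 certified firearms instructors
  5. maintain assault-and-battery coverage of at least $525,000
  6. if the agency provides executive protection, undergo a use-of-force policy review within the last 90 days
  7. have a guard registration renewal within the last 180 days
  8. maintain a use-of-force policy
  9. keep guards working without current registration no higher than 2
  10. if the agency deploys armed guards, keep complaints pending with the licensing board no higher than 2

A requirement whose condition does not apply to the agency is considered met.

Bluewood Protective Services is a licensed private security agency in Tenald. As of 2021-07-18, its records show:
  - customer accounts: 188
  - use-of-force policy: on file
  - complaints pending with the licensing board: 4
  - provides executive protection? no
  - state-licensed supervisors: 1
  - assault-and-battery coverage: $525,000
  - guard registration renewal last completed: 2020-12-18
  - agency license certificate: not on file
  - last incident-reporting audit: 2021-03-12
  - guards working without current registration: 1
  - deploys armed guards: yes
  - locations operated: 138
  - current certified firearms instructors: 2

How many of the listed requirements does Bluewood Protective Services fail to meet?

6

1. agency license certificate absent → not met
2. incident-reporting audit 128 days ago vs limit 120 → not met
3. state-licensed supervisors 1 < 3 → not met
4. certified firearms instructors 2 < 3 → not met
5. assault-and-battery coverage $525,000 ≥ $525,000 → met
6. condition 'provides executive protection' does not hold → requirement n/a → met
7. guard registration renewal 212 days ago vs limit 180 → not met
8. use-of-force policy present → met
9. guards working without current registration 1 ≤ 2 → met
10. condition 'deploys armed guards' holds; complaints pending with the licensing board 4 > 2 → not met
Not met: 6 of 10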